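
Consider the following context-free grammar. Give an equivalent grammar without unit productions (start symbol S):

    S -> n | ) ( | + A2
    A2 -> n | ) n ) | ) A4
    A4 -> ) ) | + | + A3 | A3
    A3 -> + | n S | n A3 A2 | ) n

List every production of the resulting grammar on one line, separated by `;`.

S -> n | ) ( | + A2; A2 -> n | ) n ) | ) A4; A4 -> ) ) | + | + A3 | n S | n A3 A2 | ) n; A3 -> + | n S | n A3 A2 | ) n

Unit pairs: A4 ⇒* {A3}.
For each unit pair (A, B), copy every non-unit production of B to A, then drop all unit productions.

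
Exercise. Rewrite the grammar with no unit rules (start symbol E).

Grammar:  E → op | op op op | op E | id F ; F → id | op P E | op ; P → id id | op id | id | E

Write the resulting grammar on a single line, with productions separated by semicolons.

E → op | op op op | op E | id F; F → id | op P E | op; P → op | op op op | op E | id F | id id | op id | id

Unit pairs: P ⇒* {E}.
For each unit pair (A, B), copy every non-unit production of B to A, then drop all unit productions.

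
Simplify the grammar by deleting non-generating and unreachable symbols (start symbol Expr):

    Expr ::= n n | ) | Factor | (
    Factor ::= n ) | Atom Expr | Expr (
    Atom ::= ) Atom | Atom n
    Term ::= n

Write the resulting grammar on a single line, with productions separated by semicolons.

Expr ::= n n | ) | Factor | (; Factor ::= n ) | Expr (

Generating nonterminals: {Expr, Factor, Term}.
Reachable from Expr after that: {Expr, Factor}.
Removed useless symbols: {Atom, Term} and every production mentioning them.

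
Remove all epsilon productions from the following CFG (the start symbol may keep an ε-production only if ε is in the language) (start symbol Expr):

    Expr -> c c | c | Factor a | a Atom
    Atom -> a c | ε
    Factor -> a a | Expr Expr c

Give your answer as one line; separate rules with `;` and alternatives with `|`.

Expr -> c c | c | Factor a | a Atom | a; Atom -> a c; Factor -> a a | Expr Expr c

The nullable symbols are {Atom}.
ε ∉ L(G), so no ε-production is kept.
Expand every rule over subsets of its nullable positions: Expr → a Atom gives a Atom | a.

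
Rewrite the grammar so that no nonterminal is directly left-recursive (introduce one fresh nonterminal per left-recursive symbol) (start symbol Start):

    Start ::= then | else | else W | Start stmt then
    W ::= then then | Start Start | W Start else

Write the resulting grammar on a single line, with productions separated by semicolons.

Start, W are directly left-recursive.
For Start: α = {stmt then}, β = {then, else, else W}. Rewrite as Start → β Start1 and Start1 → α Start1 | ε.
For W: α = {Start else}, β = {then then, Start Start}. Rewrite as W → β W1 and W1 → α W1 | ε.

Start ::= then Start1 | else Start1 | else W Start1; W ::= then then W1 | Start Start W1; Start1 ::= stmt then Start1 | eps; W1 ::= Start else W1 | eps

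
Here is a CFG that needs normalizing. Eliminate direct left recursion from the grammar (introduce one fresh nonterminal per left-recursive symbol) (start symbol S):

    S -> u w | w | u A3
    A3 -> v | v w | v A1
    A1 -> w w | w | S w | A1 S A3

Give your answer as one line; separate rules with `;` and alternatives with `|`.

Left recursion appears on A1.
For A1: α = {S A3}, β = {w w, w, S w}. Rewrite as A1 → β A1' and A1' → α A1' | ε.

S -> u w | w | u A3; A3 -> v | v w | v A1; A1 -> w w A1' | w A1' | S w A1'; A1' -> S A3 A1' | ε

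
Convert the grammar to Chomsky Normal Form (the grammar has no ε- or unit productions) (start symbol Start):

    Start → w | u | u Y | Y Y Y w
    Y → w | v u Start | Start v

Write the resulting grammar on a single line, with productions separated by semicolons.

Start → w | u | X1 Y | Y Y1; Y → w | X3 Y3 | Start X3; X1 → u; X2 → w; X3 → v; Y1 → Y Y2; Y2 → Y X2; Y3 → X1 Start

Introduce a nonterminal for each terminal appearing in a rule of length ≥ 2: X1 → u, X2 → w, X3 → v.
Binarize each right-hand side of length ≥ 3 by chaining fresh nonterminals (Y1, Y2, …): affected rules were Start → Y Y Y X2; Y → X3 X1 Start.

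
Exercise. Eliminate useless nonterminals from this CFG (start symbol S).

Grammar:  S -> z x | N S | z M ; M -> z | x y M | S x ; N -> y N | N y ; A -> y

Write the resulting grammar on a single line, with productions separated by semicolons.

S -> z x | z M; M -> z | x y M | S x

Generating nonterminals: {A, M, S}.
Reachable from S after that: {M, S}.
Removed useless symbols: {A, N} and every production mentioning them.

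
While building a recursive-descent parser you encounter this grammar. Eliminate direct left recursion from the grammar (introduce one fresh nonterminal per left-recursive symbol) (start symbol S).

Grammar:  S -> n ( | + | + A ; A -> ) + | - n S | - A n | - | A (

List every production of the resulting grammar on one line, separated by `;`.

S -> n ( | + | + A; A -> ) + A' | - n S A' | - A n A' | - A'; A' -> ( A' | eps

Directly left-recursive nonterminal: A.
For A: α = {(}, β = {) +, - n S, - A n, -}. Rewrite as A → β A' and A' → α A' | ε.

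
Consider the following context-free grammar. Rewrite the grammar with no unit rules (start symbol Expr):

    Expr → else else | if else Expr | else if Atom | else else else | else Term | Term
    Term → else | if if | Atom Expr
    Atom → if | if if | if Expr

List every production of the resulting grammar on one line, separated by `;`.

Expr → else | if if | Atom Expr | else else | if else Expr | else if Atom | else else else | else Term; Term → else | if if | Atom Expr; Atom → if | if if | if Expr

Unit pairs: Expr ⇒* {Term}.
Replace each nonterminal's rules with the union of the non-unit rules of every nonterminal it unit-derives.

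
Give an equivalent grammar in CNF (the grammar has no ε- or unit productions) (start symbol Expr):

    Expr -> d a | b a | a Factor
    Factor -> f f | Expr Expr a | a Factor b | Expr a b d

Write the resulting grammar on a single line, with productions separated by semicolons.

Introduce a nonterminal for each terminal appearing in a rule of length ≥ 2: X1 → d, X2 → a, X3 → b, X4 → f.
Binarize each right-hand side of length ≥ 3 by chaining fresh nonterminals (Y1, Y2, …): affected rules were Factor → Expr Expr X2; Factor → X2 Factor X3; Factor → Expr X2 X3 X1.

Expr -> X1 X2 | X3 X2 | X2 Factor; Factor -> X4 X4 | Expr Y1 | X2 Y2 | Expr Y3; X1 -> d; X2 -> a; X3 -> b; X4 -> f; Y1 -> Expr X2; Y2 -> Factor X3; Y3 -> X2 Y4; Y4 -> X3 X1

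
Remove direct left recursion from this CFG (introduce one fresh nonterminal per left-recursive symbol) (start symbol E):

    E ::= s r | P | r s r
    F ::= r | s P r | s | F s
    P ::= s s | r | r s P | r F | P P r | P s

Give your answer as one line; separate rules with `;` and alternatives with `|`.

E ::= s r | P | r s r; F ::= r F' | s P r F' | s F'; P ::= s s P' | r P' | r s P P' | r F P'; F' ::= s F' | ε; P' ::= P r P' | s P' | ε

Left recursion appears on F, P.
For F: α = {s}, β = {r, s P r, s}. Rewrite as F → β F' and F' → α F' | ε.
For P: α = {P r, s}, β = {s s, r, r s P, r F}. Rewrite as P → β P' and P' → α P' | ε.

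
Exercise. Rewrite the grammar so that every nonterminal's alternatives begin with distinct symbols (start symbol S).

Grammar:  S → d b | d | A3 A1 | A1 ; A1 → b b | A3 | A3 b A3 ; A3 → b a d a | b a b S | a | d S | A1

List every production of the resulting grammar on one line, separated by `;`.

S has alternatives sharing prefix 'd': factor to S → d S' with S' → b | ε.
A1 has alternatives sharing prefix 'A3': factor to A1 → A3 A1' with A1' → ε | b A3.
A3 has alternatives sharing prefix 'b a': factor to A3 → b a A3' with A3' → d a | b S.

S → A3 A1 | A1 | d S'; A1 → b b | A3 A1'; A3 → a | d S | A1 | b a A3'; S' → b | ε; A1' → ε | b A3; A3' → d a | b S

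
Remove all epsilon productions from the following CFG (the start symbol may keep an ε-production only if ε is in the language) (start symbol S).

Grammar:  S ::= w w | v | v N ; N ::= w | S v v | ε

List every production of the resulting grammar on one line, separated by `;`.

S ::= w w | v | v N; N ::= w | S v v

The nullable symbols are {N}.
ε ∉ L(G), so no ε-production is kept.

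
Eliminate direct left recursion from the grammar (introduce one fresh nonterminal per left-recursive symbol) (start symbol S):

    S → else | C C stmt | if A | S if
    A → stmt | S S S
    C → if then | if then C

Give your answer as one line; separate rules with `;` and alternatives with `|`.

S → else S' | C C stmt S' | if A S'; A → stmt | S S S; C → if then | if then C; S' → if S' | ε

Left recursion appears on S.
For S: α = {if}, β = {else, C C stmt, if A}. Rewrite as S → β S' and S' → α S' | ε.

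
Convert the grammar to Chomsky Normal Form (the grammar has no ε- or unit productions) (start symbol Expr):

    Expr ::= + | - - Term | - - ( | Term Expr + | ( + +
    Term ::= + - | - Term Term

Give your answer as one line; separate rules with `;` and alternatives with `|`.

Expr ::= + | X1 Y1 | X1 Y2 | Term Y3 | X2 Y4; Term ::= X3 X1 | X1 Y5; X1 ::= -; X2 ::= (; X3 ::= +; Y1 ::= X1 Term; Y2 ::= X1 X2; Y3 ::= Expr X3; Y4 ::= X3 X3; Y5 ::= Term Term

Introduce a nonterminal for each terminal appearing in a rule of length ≥ 2: X1 → -, X2 → (, X3 → +.
Binarize each right-hand side of length ≥ 3 by chaining fresh nonterminals (Y1, Y2, …): affected rules were Expr → X1 X1 Term; Expr → X1 X1 X2; Expr → Term Expr X3; Expr → X2 X3 X3.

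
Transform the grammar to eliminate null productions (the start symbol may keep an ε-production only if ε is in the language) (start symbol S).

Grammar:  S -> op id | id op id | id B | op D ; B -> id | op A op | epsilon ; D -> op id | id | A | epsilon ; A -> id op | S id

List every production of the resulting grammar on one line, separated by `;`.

S -> op id | id op id | id B | id | op D | op; B -> id | op A op; D -> op id | id | A; A -> id op | S id

The nullable symbols are {B, D}.
ε ∉ L(G), so no ε-production is kept.
Expand every rule over subsets of its nullable positions: S → id B gives id B | id. S → op D gives op D | op.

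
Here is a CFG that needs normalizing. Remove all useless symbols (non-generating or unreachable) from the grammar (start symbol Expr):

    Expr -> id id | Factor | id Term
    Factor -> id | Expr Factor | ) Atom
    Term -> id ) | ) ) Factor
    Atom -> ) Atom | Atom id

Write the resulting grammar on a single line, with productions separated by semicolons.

Expr -> id id | Factor | id Term; Factor -> id | Expr Factor; Term -> id ) | ) ) Factor

Generating nonterminals: {Expr, Factor, Term}.
Reachable from Expr after that: {Expr, Factor, Term}.
Removed useless symbols: {Atom} and every production mentioning them.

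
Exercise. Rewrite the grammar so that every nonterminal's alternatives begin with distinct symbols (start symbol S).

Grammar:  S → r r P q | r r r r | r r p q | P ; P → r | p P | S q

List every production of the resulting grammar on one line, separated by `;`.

S → P | r r S'; P → r | p P | S q; S' → P q | r r | p q

S has alternatives sharing prefix 'r r': factor to S → r r S' with S' → P q | r r | p q.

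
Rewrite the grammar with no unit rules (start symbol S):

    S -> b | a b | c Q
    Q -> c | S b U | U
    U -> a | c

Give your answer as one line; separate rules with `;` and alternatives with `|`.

Unit pairs: Q ⇒* {U}.
Replace each nonterminal's rules with the union of the non-unit rules of every nonterminal it unit-derives.

S -> b | a b | c Q; Q -> a | c | S b U; U -> a | c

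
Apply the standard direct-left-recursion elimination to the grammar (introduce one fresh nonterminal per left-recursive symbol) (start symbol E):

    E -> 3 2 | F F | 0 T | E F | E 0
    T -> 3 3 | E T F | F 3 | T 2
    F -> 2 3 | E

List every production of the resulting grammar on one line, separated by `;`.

E -> 3 2 E' | F F E' | 0 T E'; T -> 3 3 T' | E T F T' | F 3 T'; F -> 2 3 | E; E' -> F E' | 0 E' | ε; T' -> 2 T' | ε

Left recursion appears on E, T.
For E: α = {F, 0}, β = {3 2, F F, 0 T}. Rewrite as E → β E' and E' → α E' | ε.
For T: α = {2}, β = {3 3, E T F, F 3}. Rewrite as T → β T' and T' → α T' | ε.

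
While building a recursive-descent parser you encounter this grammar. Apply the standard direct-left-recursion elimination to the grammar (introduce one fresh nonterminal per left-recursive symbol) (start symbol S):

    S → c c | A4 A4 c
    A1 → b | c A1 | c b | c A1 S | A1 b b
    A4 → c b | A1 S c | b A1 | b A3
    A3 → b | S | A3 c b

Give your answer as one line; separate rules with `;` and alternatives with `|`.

Directly left-recursive nonterminals: A1, A3.
For A1: α = {b b}, β = {b, c A1, c b, c A1 S}. Rewrite as A1 → β A1' and A1' → α A1' | ε.
For A3: α = {c b}, β = {b, S}. Rewrite as A3 → β A3' and A3' → α A3' | ε.

S → c c | A4 A4 c; A1 → b A1' | c A1 A1' | c b A1' | c A1 S A1'; A4 → c b | A1 S c | b A1 | b A3; A3 → b A3' | S A3'; A1' → b b A1' | eps; A3' → c b A3' | eps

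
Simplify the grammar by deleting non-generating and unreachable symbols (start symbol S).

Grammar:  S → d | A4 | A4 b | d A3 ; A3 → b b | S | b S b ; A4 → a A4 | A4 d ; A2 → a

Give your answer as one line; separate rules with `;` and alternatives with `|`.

Generating nonterminals: {A2, A3, S}.
Reachable from S after that: {A3, S}.
Removed useless symbols: {A2, A4} and every production mentioning them.

S → d | d A3; A3 → b b | S | b S b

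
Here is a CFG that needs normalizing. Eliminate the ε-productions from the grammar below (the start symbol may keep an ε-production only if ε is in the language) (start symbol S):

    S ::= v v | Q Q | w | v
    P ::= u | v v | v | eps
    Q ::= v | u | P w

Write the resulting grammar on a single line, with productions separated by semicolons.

Nullable nonterminals: {P}.
ε ∉ L(G), so no ε-production is kept.
For each production, add variants omitting each subset of nullable occurrences: Q → P w gives P w | w.

S ::= v v | Q Q | w | v; P ::= u | v v | v; Q ::= v | u | P w | w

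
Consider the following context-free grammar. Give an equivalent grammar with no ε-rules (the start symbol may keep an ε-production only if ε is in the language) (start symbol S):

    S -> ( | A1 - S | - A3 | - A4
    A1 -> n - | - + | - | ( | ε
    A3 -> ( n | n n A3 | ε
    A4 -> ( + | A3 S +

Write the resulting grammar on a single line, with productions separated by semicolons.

S -> ( | A1 - S | - S | - A3 | - | - A4; A1 -> n - | - + | - | (; A3 -> ( n | n n A3 | n n; A4 -> ( + | A3 S + | S +

Nullable nonterminals: {A1, A3}.
ε ∉ L(G), so no ε-production is kept.
For each production, add variants omitting each subset of nullable occurrences: S → A1 - S gives A1 - S | - S. S → - A3 gives - A3 | -. A3 → n n A3 gives n n A3 | n n. A4 → A3 S + gives A3 S + | S +.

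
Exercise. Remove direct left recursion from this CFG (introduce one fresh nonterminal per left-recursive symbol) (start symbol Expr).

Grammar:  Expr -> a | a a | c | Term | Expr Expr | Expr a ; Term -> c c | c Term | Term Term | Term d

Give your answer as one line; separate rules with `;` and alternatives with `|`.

Expr -> a Expr1 | a a Expr1 | c Expr1 | Term Expr1; Term -> c c Term1 | c Term Term1; Expr1 -> Expr Expr1 | a Expr1 | eps; Term1 -> Term Term1 | d Term1 | eps

Directly left-recursive nonterminals: Expr, Term.
For Expr: α = {Expr, a}, β = {a, a a, c, Term}. Rewrite as Expr → β Expr1 and Expr1 → α Expr1 | ε.
For Term: α = {Term, d}, β = {c c, c Term}. Rewrite as Term → β Term1 and Term1 → α Term1 | ε.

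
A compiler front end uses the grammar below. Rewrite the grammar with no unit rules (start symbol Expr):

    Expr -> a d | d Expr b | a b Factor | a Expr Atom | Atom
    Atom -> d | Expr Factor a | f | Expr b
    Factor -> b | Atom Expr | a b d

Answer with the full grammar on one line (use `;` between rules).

Expr -> d | Expr Factor a | f | Expr b | a d | d Expr b | a b Factor | a Expr Atom; Atom -> d | Expr Factor a | f | Expr b; Factor -> b | Atom Expr | a b d

Unit pairs: Expr ⇒* {Atom}.
For every A with A ⇒* B via unit rules, add B's non-unit alternatives to A; then delete every rule of the form X → Y.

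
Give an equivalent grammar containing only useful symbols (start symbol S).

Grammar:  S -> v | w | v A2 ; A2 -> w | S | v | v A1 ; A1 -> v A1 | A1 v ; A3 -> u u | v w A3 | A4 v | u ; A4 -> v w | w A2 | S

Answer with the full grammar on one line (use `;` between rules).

S -> v | w | v A2; A2 -> w | S | v

Generating nonterminals: {A2, A3, A4, S}.
Reachable from S after that: {A2, S}.
Removed useless symbols: {A1, A3, A4} and every production mentioning them.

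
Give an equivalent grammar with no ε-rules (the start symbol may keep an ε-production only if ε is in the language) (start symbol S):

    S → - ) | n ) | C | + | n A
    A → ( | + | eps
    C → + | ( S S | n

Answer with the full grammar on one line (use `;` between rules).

Nullable set = {A}.
ε ∉ L(G), so no ε-production is kept.
Add the nullable-subset variants: S → n A gives n A | n.

S → - ) | n ) | C | + | n A | n; A → ( | +; C → + | ( S S | n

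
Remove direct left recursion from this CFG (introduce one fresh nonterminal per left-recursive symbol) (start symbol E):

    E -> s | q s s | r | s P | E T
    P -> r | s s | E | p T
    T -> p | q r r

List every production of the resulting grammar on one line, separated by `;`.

Directly left-recursive nonterminal: E.
For E: α = {T}, β = {s, q s s, r, s P}. Rewrite as E → β E' and E' → α E' | ε.

E -> s E' | q s s E' | r E' | s P E'; P -> r | s s | E | p T; T -> p | q r r; E' -> T E' | ε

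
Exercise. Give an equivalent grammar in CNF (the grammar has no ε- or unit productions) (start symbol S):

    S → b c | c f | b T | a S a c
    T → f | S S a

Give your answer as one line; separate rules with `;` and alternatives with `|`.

S → X1 X2 | X2 X3 | X1 T | X4 Y1; T → f | S Y3; X1 → b; X2 → c; X3 → f; X4 → a; Y1 → S Y2; Y2 → X4 X2; Y3 → S X4

Introduce a nonterminal for each terminal appearing in a rule of length ≥ 2: X1 → b, X2 → c, X3 → f, X4 → a.
Binarize each right-hand side of length ≥ 3 by chaining fresh nonterminals (Y1, Y2, …): affected rules were S → X4 S X4 X2; T → S S X4.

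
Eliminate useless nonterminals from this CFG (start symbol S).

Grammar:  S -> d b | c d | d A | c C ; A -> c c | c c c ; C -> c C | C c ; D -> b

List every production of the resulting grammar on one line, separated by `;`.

Generating nonterminals: {A, D, S}.
Reachable from S after that: {A, S}.
Removed useless symbols: {C, D} and every production mentioning them.

S -> d b | c d | d A; A -> c c | c c c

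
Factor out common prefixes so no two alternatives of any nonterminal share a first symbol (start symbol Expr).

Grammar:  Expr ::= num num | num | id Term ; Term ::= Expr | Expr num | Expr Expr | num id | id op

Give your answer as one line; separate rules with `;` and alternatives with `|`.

Expr has alternatives sharing prefix 'num': factor to Expr → num Expr1 with Expr1 → num | ε.
Term has alternatives sharing prefix 'Expr': factor to Term → Expr Term1 with Term1 → ε | num | Expr.

Expr ::= id Term | num Expr1; Term ::= num id | id op | Expr Term1; Expr1 ::= num | ε; Term1 ::= ε | num | Expr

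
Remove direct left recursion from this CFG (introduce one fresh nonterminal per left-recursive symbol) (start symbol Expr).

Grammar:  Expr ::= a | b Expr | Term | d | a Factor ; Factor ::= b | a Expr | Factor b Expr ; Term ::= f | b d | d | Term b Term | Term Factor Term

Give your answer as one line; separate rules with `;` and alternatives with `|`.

Expr ::= a | b Expr | Term | d | a Factor; Factor ::= b Factor1 | a Expr Factor1; Term ::= f Term1 | b d Term1 | d Term1; Factor1 ::= b Expr Factor1 | ε; Term1 ::= b Term Term1 | Factor Term Term1 | ε

Left recursion appears on Factor, Term.
For Factor: α = {b Expr}, β = {b, a Expr}. Rewrite as Factor → β Factor1 and Factor1 → α Factor1 | ε.
For Term: α = {b Term, Factor Term}, β = {f, b d, d}. Rewrite as Term → β Term1 and Term1 → α Term1 | ε.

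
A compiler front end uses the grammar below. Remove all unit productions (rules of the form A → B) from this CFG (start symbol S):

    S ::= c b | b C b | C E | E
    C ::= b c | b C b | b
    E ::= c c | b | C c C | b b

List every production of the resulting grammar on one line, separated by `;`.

Unit pairs: S ⇒* {E}.
For every A with A ⇒* B via unit rules, add B's non-unit alternatives to A; then delete every rule of the form X → Y.

S ::= c c | b | C c C | b b | c b | b C b | C E; C ::= b c | b C b | b; E ::= c c | b | C c C | b b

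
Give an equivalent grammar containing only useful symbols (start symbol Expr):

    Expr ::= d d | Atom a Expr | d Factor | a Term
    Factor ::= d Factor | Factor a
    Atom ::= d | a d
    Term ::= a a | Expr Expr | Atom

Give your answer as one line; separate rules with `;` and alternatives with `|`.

Generating nonterminals: {Atom, Expr, Term}.
Reachable from Expr after that: {Atom, Expr, Term}.
Removed useless symbols: {Factor} and every production mentioning them.

Expr ::= d d | Atom a Expr | a Term; Atom ::= d | a d; Term ::= a a | Expr Expr | Atom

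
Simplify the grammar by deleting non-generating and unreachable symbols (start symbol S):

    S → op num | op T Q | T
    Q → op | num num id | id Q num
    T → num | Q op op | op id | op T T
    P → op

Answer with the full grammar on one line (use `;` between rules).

Generating nonterminals: {P, Q, S, T}.
Reachable from S after that: {Q, S, T}.
Removed useless symbols: {P} and every production mentioning them.

S → op num | op T Q | T; Q → op | num num id | id Q num; T → num | Q op op | op id | op T T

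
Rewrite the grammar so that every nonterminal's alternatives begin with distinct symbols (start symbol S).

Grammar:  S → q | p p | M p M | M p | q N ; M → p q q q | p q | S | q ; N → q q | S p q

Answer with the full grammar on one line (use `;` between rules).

S → p p | M p S' | q S''; M → S | q | p q M'; N → q q | S p q; S' → M | eps; S'' → eps | N; M' → q q | eps

S has alternatives sharing prefix 'M p': factor to S → M p S' with S' → M | ε.
S has alternatives sharing prefix 'q': factor to S → q S'' with S'' → ε | N.
M has alternatives sharing prefix 'p q': factor to M → p q M' with M' → q q | ε.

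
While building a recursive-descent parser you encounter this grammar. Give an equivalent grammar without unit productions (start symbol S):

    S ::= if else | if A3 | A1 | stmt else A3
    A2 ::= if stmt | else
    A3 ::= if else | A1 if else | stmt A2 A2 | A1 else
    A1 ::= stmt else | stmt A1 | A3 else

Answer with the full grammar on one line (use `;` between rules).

S ::= stmt else | stmt A1 | A3 else | if else | if A3 | stmt else A3; A2 ::= if stmt | else; A3 ::= if else | A1 if else | stmt A2 A2 | A1 else; A1 ::= stmt else | stmt A1 | A3 else

Unit pairs: S ⇒* {A1}.
For every A with A ⇒* B via unit rules, add B's non-unit alternatives to A; then delete every rule of the form X → Y.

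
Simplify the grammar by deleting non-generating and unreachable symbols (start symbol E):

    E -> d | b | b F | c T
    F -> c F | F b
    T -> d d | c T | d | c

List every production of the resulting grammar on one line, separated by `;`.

E -> d | b | c T; T -> d d | c T | d | c

Generating nonterminals: {E, T}.
Reachable from E after that: {E, T}.
Removed useless symbols: {F} and every production mentioning them.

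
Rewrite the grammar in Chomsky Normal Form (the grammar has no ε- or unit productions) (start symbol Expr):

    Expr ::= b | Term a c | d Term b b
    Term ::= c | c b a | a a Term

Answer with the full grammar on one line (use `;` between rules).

Expr ::= b | Term Y1 | X3 Y2; Term ::= c | X2 Y4 | X1 Y5; X1 ::= a; X2 ::= c; X3 ::= d; X4 ::= b; Y1 ::= X1 X2; Y2 ::= Term Y3; Y3 ::= X4 X4; Y4 ::= X4 X1; Y5 ::= X1 Term

Introduce a nonterminal for each terminal appearing in a rule of length ≥ 2: X1 → a, X2 → c, X3 → d, X4 → b.
Binarize each right-hand side of length ≥ 3 by chaining fresh nonterminals (Y1, Y2, …): affected rules were Expr → Term X1 X2; Expr → X3 Term X4 X4; Term → X2 X4 X1; Term → X1 X1 Term.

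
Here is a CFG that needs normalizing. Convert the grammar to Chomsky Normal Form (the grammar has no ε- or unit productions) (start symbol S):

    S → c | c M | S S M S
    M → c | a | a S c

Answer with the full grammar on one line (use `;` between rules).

S → c | X1 M | S Y1; M → c | a | X2 Y3; X1 → c; X2 → a; Y1 → S Y2; Y2 → M S; Y3 → S X1

Introduce a nonterminal for each terminal appearing in a rule of length ≥ 2: X1 → c, X2 → a.
Binarize each right-hand side of length ≥ 3 by chaining fresh nonterminals (Y1, Y2, …): affected rules were S → S S M S; M → X2 S X1.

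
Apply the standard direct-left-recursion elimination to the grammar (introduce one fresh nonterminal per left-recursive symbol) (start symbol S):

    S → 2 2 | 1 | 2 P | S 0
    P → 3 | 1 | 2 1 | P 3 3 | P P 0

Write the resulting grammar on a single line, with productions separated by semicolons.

Left recursion appears on S, P.
For S: α = {0}, β = {2 2, 1, 2 P}. Rewrite as S → β S' and S' → α S' | ε.
For P: α = {3 3, P 0}, β = {3, 1, 2 1}. Rewrite as P → β P' and P' → α P' | ε.

S → 2 2 S' | 1 S' | 2 P S'; P → 3 P' | 1 P' | 2 1 P'; S' → 0 S' | ε; P' → 3 3 P' | P 0 P' | ε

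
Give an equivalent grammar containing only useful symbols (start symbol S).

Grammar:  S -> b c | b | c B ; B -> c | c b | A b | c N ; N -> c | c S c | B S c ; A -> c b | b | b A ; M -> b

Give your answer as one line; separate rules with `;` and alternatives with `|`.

Generating nonterminals: {A, B, M, N, S}.
Reachable from S after that: {A, B, N, S}.
Removed useless symbols: {M} and every production mentioning them.

S -> b c | b | c B; B -> c | c b | A b | c N; N -> c | c S c | B S c; A -> c b | b | b A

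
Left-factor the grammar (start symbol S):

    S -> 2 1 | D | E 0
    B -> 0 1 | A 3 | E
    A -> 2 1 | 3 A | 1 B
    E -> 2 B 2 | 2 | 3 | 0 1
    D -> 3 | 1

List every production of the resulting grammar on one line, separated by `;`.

E has alternatives sharing prefix '2': factor to E → 2 E' with E' → B 2 | ε.

S -> 2 1 | D | E 0; B -> 0 1 | A 3 | E; A -> 2 1 | 3 A | 1 B; E -> 3 | 0 1 | 2 E'; D -> 3 | 1; E' -> B 2 | ε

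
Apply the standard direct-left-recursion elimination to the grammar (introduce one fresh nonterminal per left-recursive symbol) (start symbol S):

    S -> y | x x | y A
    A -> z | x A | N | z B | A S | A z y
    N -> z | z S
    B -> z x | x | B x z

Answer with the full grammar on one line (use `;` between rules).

A, B are directly left-recursive.
For A: α = {S, z y}, β = {z, x A, N, z B}. Rewrite as A → β A' and A' → α A' | ε.
For B: α = {x z}, β = {z x, x}. Rewrite as B → β B' and B' → α B' | ε.

S -> y | x x | y A; A -> z A' | x A A' | N A' | z B A'; N -> z | z S; B -> z x B' | x B'; A' -> S A' | z y A' | ε; B' -> x z B' | ε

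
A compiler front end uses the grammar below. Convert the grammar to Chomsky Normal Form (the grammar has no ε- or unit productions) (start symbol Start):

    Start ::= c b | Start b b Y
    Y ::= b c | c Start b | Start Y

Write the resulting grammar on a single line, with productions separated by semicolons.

Introduce a nonterminal for each terminal appearing in a rule of length ≥ 2: X1 → c, X2 → b.
Binarize each right-hand side of length ≥ 3 by chaining fresh nonterminals (Y1, Y2, …): affected rules were Start → Start X2 X2 Y; Y → X1 Start X2.

Start ::= X1 X2 | Start Y1; Y ::= X2 X1 | X1 Y3 | Start Y; X1 ::= c; X2 ::= b; Y1 ::= X2 Y2; Y2 ::= X2 Y; Y3 ::= Start X2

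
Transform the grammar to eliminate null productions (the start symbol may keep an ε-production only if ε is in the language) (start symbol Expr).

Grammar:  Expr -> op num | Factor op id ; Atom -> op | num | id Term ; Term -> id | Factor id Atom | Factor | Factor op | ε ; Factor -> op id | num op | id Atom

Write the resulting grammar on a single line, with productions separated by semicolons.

The nullable symbols are {Term}.
ε ∉ L(G), so no ε-production is kept.
Expand every rule over subsets of its nullable positions: Atom → id Term gives id Term | id.

Expr -> op num | Factor op id; Atom -> op | num | id Term | id; Term -> id | Factor id Atom | Factor | Factor op; Factor -> op id | num op | id Atom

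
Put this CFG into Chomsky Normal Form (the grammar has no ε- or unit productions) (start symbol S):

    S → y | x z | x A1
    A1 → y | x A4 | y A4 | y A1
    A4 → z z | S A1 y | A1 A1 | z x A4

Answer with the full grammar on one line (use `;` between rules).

S → y | X1 X2 | X1 A1; A1 → y | X1 A4 | X3 A4 | X3 A1; A4 → X2 X2 | S Y1 | A1 A1 | X2 Y2; X1 → x; X2 → z; X3 → y; Y1 → A1 X3; Y2 → X1 A4

Introduce a nonterminal for each terminal appearing in a rule of length ≥ 2: X1 → x, X2 → z, X3 → y.
Binarize each right-hand side of length ≥ 3 by chaining fresh nonterminals (Y1, Y2, …): affected rules were A4 → S A1 X3; A4 → X2 X1 A4.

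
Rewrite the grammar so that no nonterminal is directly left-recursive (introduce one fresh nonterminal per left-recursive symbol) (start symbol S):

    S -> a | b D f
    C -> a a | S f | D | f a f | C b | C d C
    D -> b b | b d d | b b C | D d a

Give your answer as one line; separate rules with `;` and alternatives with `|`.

C, D are directly left-recursive.
For C: α = {b, d C}, β = {a a, S f, D, f a f}. Rewrite as C → β C' and C' → α C' | ε.
For D: α = {d a}, β = {b b, b d d, b b C}. Rewrite as D → β D' and D' → α D' | ε.

S -> a | b D f; C -> a a C' | S f C' | D C' | f a f C'; D -> b b D' | b d d D' | b b C D'; C' -> b C' | d C C' | epsilon; D' -> d a D' | epsilon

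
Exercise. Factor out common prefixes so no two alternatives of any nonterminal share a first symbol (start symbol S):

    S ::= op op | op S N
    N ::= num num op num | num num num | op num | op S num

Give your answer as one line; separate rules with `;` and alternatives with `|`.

S has alternatives sharing prefix 'op': factor to S → op S' with S' → op | S N.
N has alternatives sharing prefix 'num num': factor to N → num num N' with N' → op num | num.
N has alternatives sharing prefix 'op': factor to N → op N'' with N'' → num | S num.

S ::= op S'; N ::= num num N' | op N''; S' ::= op | S N; N' ::= op num | num; N'' ::= num | S num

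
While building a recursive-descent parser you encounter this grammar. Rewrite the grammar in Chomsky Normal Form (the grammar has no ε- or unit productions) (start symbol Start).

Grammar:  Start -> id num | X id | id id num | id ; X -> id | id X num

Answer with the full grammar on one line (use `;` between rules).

Introduce a nonterminal for each terminal appearing in a rule of length ≥ 2: X1 → id, X2 → num.
Binarize each right-hand side of length ≥ 3 by chaining fresh nonterminals (Y1, Y2, …): affected rules were Start → X1 X1 X2; X → X1 X X2.

Start -> X1 X2 | X X1 | X1 Y1 | id; X -> id | X1 Y2; X1 -> id; X2 -> num; Y1 -> X1 X2; Y2 -> X X2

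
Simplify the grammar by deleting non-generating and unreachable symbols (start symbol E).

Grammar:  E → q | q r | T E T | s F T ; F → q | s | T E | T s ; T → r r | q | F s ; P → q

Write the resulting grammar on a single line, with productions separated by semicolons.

E → q | q r | T E T | s F T; F → q | s | T E | T s; T → r r | q | F s

Generating nonterminals: {E, F, P, T}.
Reachable from E after that: {E, F, T}.
Removed useless symbols: {P} and every production mentioning them.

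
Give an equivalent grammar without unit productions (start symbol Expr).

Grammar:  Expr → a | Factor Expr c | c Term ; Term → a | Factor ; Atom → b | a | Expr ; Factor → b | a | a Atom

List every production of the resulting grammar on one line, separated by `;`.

Unit pairs: Atom ⇒* {Expr}; Term ⇒* {Factor}.
Replace each nonterminal's rules with the union of the non-unit rules of every nonterminal it unit-derives.

Expr → a | Factor Expr c | c Term; Term → a | b | a Atom; Atom → b | a | Factor Expr c | c Term; Factor → b | a | a Atom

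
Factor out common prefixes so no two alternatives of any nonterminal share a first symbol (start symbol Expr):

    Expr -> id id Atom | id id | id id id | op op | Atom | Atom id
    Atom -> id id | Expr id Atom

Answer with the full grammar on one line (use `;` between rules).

Expr -> op op | id id Expr1 | Atom Expr2; Atom -> id id | Expr id Atom; Expr1 -> Atom | ε | id; Expr2 -> ε | id

Expr has alternatives sharing prefix 'id id': factor to Expr → id id Expr1 with Expr1 → Atom | ε | id.
Expr has alternatives sharing prefix 'Atom': factor to Expr → Atom Expr2 with Expr2 → ε | id.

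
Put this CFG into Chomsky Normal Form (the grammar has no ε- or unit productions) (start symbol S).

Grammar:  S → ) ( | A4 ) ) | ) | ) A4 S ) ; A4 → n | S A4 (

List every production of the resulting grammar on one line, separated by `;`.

S → X1 X2 | A4 Y1 | ) | X1 Y2; A4 → n | S Y4; X1 → ); X2 → (; Y1 → X1 X1; Y2 → A4 Y3; Y3 → S X1; Y4 → A4 X2

Introduce a nonterminal for each terminal appearing in a rule of length ≥ 2: X1 → ), X2 → (.
Binarize each right-hand side of length ≥ 3 by chaining fresh nonterminals (Y1, Y2, …): affected rules were S → A4 X1 X1; S → X1 A4 S X1; A4 → S A4 X2.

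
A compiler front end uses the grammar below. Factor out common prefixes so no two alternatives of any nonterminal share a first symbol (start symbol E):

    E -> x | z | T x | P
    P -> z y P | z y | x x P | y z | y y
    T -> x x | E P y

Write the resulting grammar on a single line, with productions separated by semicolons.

P has alternatives sharing prefix 'z y': factor to P → z y P' with P' → P | ε.
P has alternatives sharing prefix 'y': factor to P → y P'' with P'' → z | y.

E -> x | z | T x | P; P -> x x P | z y P' | y P''; T -> x x | E P y; P' -> P | ε; P'' -> z | y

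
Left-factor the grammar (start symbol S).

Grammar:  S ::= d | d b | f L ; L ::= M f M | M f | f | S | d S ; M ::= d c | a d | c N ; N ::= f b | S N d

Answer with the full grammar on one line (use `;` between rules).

S has alternatives sharing prefix 'd': factor to S → d S' with S' → ε | b.
L has alternatives sharing prefix 'M f': factor to L → M f L' with L' → M | ε.

S ::= f L | d S'; L ::= f | S | d S | M f L'; M ::= d c | a d | c N; N ::= f b | S N d; S' ::= ε | b; L' ::= M | ε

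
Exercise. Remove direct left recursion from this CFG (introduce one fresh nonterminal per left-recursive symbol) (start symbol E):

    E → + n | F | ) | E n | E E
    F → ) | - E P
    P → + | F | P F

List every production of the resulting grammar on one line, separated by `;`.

E → + n E' | F E' | ) E'; F → ) | - E P; P → + P' | F P'; E' → n E' | E E' | ε; P' → F P' | ε

Directly left-recursive nonterminals: E, P.
For E: α = {n, E}, β = {+ n, F, )}. Rewrite as E → β E' and E' → α E' | ε.
For P: α = {F}, β = {+, F}. Rewrite as P → β P' and P' → α P' | ε.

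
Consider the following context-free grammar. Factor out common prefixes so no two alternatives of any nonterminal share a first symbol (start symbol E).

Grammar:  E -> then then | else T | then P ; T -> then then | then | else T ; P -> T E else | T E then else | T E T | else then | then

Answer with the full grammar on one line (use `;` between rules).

E -> else T | then E'; T -> else T | then T'; P -> else then | then | T E P'; E' -> then | P; T' -> then | ε; P' -> else | then else | T

E has alternatives sharing prefix 'then': factor to E → then E' with E' → then | P.
T has alternatives sharing prefix 'then': factor to T → then T' with T' → then | ε.
P has alternatives sharing prefix 'T E': factor to P → T E P' with P' → else | then else | T.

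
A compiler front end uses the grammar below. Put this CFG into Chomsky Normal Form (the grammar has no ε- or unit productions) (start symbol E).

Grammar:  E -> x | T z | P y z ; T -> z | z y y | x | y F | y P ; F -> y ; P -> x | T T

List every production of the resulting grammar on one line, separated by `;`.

E -> x | T X1 | P Y1; T -> z | X1 Y2 | x | X2 F | X2 P; F -> y; P -> x | T T; X1 -> z; X2 -> y; Y1 -> X2 X1; Y2 -> X2 X2

Introduce a nonterminal for each terminal appearing in a rule of length ≥ 2: X1 → z, X2 → y.
Binarize each right-hand side of length ≥ 3 by chaining fresh nonterminals (Y1, Y2, …): affected rules were E → P X2 X1; T → X1 X2 X2.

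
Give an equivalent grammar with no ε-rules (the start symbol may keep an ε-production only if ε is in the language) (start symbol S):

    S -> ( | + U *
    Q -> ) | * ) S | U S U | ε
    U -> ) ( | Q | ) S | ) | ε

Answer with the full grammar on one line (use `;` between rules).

Nullable set = {Q, U}.
ε ∉ L(G), so no ε-production is kept.
Expand every rule over subsets of its nullable positions: S → + U * gives + U * | + *. Q → U S U gives U S U | U S | S U | S.

S -> ( | + U * | + *; Q -> ) | * ) S | U S U | U S | S U | S; U -> ) ( | Q | ) S | )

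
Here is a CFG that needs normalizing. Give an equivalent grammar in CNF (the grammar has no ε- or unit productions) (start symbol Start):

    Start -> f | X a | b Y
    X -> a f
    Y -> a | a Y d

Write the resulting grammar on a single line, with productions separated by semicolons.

Introduce a nonterminal for each terminal appearing in a rule of length ≥ 2: X1 → a, X2 → b, X3 → f, X4 → d.
Binarize each right-hand side of length ≥ 3 by chaining fresh nonterminals (Y1, Y2, …): affected rules were Y → X1 Y X4.

Start -> f | X X1 | X2 Y; X -> X1 X3; Y -> a | X1 Y1; X1 -> a; X2 -> b; X3 -> f; X4 -> d; Y1 -> Y X4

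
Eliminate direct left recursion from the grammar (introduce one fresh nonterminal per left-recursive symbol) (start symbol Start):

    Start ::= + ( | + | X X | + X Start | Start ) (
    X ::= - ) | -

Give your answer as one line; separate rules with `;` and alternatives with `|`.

Start is directly left-recursive.
For Start: α = {) (}, β = {+ (, +, X X, + X Start}. Rewrite as Start → β Start1 and Start1 → α Start1 | ε.

Start ::= + ( Start1 | + Start1 | X X Start1 | + X Start Start1; X ::= - ) | -; Start1 ::= ) ( Start1 | ε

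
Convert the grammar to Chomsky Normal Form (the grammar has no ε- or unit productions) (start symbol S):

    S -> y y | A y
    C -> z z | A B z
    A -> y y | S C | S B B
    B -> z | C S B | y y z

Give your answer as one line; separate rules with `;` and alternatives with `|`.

S -> X1 X1 | A X1; C -> X2 X2 | A Y1; A -> X1 X1 | S C | S Y2; B -> z | C Y3 | X1 Y4; X1 -> y; X2 -> z; Y1 -> B X2; Y2 -> B B; Y3 -> S B; Y4 -> X1 X2

Introduce a nonterminal for each terminal appearing in a rule of length ≥ 2: X1 → y, X2 → z.
Binarize each right-hand side of length ≥ 3 by chaining fresh nonterminals (Y1, Y2, …): affected rules were C → A B X2; A → S B B; B → C S B; B → X1 X1 X2.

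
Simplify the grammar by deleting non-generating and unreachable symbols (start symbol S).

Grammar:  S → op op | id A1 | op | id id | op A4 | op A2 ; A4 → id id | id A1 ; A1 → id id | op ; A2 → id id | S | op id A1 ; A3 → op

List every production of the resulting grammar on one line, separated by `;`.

S → op op | id A1 | op | id id | op A4 | op A2; A4 → id id | id A1; A1 → id id | op; A2 → id id | S | op id A1

Generating nonterminals: {A1, A2, A3, A4, S}.
Reachable from S after that: {A1, A2, A4, S}.
Removed useless symbols: {A3} and every production mentioning them.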